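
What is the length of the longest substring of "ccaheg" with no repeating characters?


Input: "ccaheg"
Sliding window (track last position of each char):
  Position 0 ('c'): window [0,0] length 1 -- new best
  Position 1 ('c'): repeat (last at 0), move window start to 1
  Position 1 ('c'): window [1,1] length 1
  Position 2 ('a'): window [1,2] length 2 -- new best
  Position 3 ('h'): window [1,3] length 3 -- new best
  Position 4 ('e'): window [1,4] length 4 -- new best
  Position 5 ('g'): window [1,5] length 5 -- new best
Longest substring with no repeats: "caheg" with length 5

5


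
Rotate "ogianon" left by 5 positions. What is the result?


Input: "ogianon", rotate left by 5
First 5 characters: "ogian"
Remaining characters: "on"
Concatenate remaining + first: "on" + "ogian" = "onogian"

onogian


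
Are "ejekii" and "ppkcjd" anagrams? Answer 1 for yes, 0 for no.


Strings: "ejekii", "ppkcjd"
Sorted first:  eeiijk
Sorted second: cdjkpp
Differ at position 0: 'e' vs 'c' => not anagrams

0


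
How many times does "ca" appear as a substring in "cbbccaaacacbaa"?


Searching for "ca" in "cbbccaaacacbaa"
Scanning each position:
  Position 0: "cb" => no
  Position 1: "bb" => no
  Position 2: "bc" => no
  Position 3: "cc" => no
  Position 4: "ca" => MATCH
  Position 5: "aa" => no
  Position 6: "aa" => no
  Position 7: "ac" => no
  Position 8: "ca" => MATCH
  Position 9: "ac" => no
  Position 10: "cb" => no
  Position 11: "ba" => no
  Position 12: "aa" => no
Total occurrences: 2

2


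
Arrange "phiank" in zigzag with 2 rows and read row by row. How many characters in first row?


Zigzag "phiank" into 2 rows:
Placing characters:
  'p' => row 0
  'h' => row 1
  'i' => row 0
  'a' => row 1
  'n' => row 0
  'k' => row 1
Rows:
  Row 0: "pin"
  Row 1: "hak"
First row length: 3

3


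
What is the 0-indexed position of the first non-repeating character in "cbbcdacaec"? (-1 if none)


Input: cbbcdacaec
Character frequencies:
  'a': 2
  'b': 2
  'c': 4
  'd': 1
  'e': 1
Scanning left to right for freq == 1:
  Position 0 ('c'): freq=4, skip
  Position 1 ('b'): freq=2, skip
  Position 2 ('b'): freq=2, skip
  Position 3 ('c'): freq=4, skip
  Position 4 ('d'): unique! => answer = 4

4


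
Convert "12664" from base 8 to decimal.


Input: "12664" in base 8
Positional expansion:
  Digit '1' (value 1) x 8^4 = 4096
  Digit '2' (value 2) x 8^3 = 1024
  Digit '6' (value 6) x 8^2 = 384
  Digit '6' (value 6) x 8^1 = 48
  Digit '4' (value 4) x 8^0 = 4
Sum = 5556

5556


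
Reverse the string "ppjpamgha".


Input: ppjpamgha
Reading characters right to left:
  Position 8: 'a'
  Position 7: 'h'
  Position 6: 'g'
  Position 5: 'm'
  Position 4: 'a'
  Position 3: 'p'
  Position 2: 'j'
  Position 1: 'p'
  Position 0: 'p'
Reversed: ahgmapjpp

ahgmapjpp


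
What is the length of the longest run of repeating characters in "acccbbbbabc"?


Input: "acccbbbbabc"
Scanning for longest run:
  Position 1 ('c'): new char, reset run to 1
  Position 2 ('c'): continues run of 'c', length=2
  Position 3 ('c'): continues run of 'c', length=3
  Position 4 ('b'): new char, reset run to 1
  Position 5 ('b'): continues run of 'b', length=2
  Position 6 ('b'): continues run of 'b', length=3
  Position 7 ('b'): continues run of 'b', length=4
  Position 8 ('a'): new char, reset run to 1
  Position 9 ('b'): new char, reset run to 1
  Position 10 ('c'): new char, reset run to 1
Longest run: 'b' with length 4

4


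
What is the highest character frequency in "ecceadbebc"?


Input: ecceadbebc
Character counts:
  'a': 1
  'b': 2
  'c': 3
  'd': 1
  'e': 3
Maximum frequency: 3

3


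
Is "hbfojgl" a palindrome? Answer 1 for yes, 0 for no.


Input: hbfojgl
Reversed: lgjofbh
  Compare pos 0 ('h') with pos 6 ('l'): MISMATCH
  Compare pos 1 ('b') with pos 5 ('g'): MISMATCH
  Compare pos 2 ('f') with pos 4 ('j'): MISMATCH
Result: not a palindrome

0


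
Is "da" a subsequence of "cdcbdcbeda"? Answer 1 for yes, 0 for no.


Check if "da" is a subsequence of "cdcbdcbeda"
Greedy scan:
  Position 0 ('c'): no match needed
  Position 1 ('d'): matches sub[0] = 'd'
  Position 2 ('c'): no match needed
  Position 3 ('b'): no match needed
  Position 4 ('d'): no match needed
  Position 5 ('c'): no match needed
  Position 6 ('b'): no match needed
  Position 7 ('e'): no match needed
  Position 8 ('d'): no match needed
  Position 9 ('a'): matches sub[1] = 'a'
All 2 characters matched => is a subsequence

1


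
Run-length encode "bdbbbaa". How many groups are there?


Input: bdbbbaa
Scanning for consecutive runs:
  Group 1: 'b' x 1 (positions 0-0)
  Group 2: 'd' x 1 (positions 1-1)
  Group 3: 'b' x 3 (positions 2-4)
  Group 4: 'a' x 2 (positions 5-6)
Total groups: 4

4


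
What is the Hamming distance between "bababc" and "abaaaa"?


Comparing "bababc" and "abaaaa" position by position:
  Position 0: 'b' vs 'a' => differ
  Position 1: 'a' vs 'b' => differ
  Position 2: 'b' vs 'a' => differ
  Position 3: 'a' vs 'a' => same
  Position 4: 'b' vs 'a' => differ
  Position 5: 'c' vs 'a' => differ
Total differences (Hamming distance): 5

5


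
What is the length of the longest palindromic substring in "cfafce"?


Input: "cfafce"
Checking substrings for palindromes:
  [0:5] "cfafc" (len 5) => palindrome
  [1:4] "faf" (len 3) => palindrome
Longest palindromic substring: "cfafc" with length 5

5


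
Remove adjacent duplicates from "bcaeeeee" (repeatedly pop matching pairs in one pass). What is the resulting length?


Input: bcaeeeee
Stack-based adjacent duplicate removal:
  Read 'b': push. Stack: b
  Read 'c': push. Stack: bc
  Read 'a': push. Stack: bca
  Read 'e': push. Stack: bcae
  Read 'e': matches stack top 'e' => pop. Stack: bca
  Read 'e': push. Stack: bcae
  Read 'e': matches stack top 'e' => pop. Stack: bca
  Read 'e': push. Stack: bcae
Final stack: "bcae" (length 4)

4


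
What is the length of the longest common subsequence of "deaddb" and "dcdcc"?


LCS of "deaddb" and "dcdcc"
DP table:
           d    c    d    c    c
      0    0    0    0    0    0
  d   0    1    1    1    1    1
  e   0    1    1    1    1    1
  a   0    1    1    1    1    1
  d   0    1    1    2    2    2
  d   0    1    1    2    2    2
  b   0    1    1    2    2    2
LCS length = dp[6][5] = 2

2


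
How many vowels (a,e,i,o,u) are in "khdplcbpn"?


Input: khdplcbpn
Checking each character:
  'k' at position 0: consonant
  'h' at position 1: consonant
  'd' at position 2: consonant
  'p' at position 3: consonant
  'l' at position 4: consonant
  'c' at position 5: consonant
  'b' at position 6: consonant
  'p' at position 7: consonant
  'n' at position 8: consonant
Total vowels: 0

0


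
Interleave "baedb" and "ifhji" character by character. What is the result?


Interleaving "baedb" and "ifhji":
  Position 0: 'b' from first, 'i' from second => "bi"
  Position 1: 'a' from first, 'f' from second => "af"
  Position 2: 'e' from first, 'h' from second => "eh"
  Position 3: 'd' from first, 'j' from second => "dj"
  Position 4: 'b' from first, 'i' from second => "bi"
Result: biafehdjbi

biafehdjbi


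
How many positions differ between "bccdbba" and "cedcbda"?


Comparing "bccdbba" and "cedcbda" position by position:
  Position 0: 'b' vs 'c' => DIFFER
  Position 1: 'c' vs 'e' => DIFFER
  Position 2: 'c' vs 'd' => DIFFER
  Position 3: 'd' vs 'c' => DIFFER
  Position 4: 'b' vs 'b' => same
  Position 5: 'b' vs 'd' => DIFFER
  Position 6: 'a' vs 'a' => same
Positions that differ: 5

5


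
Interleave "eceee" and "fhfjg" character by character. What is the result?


Interleaving "eceee" and "fhfjg":
  Position 0: 'e' from first, 'f' from second => "ef"
  Position 1: 'c' from first, 'h' from second => "ch"
  Position 2: 'e' from first, 'f' from second => "ef"
  Position 3: 'e' from first, 'j' from second => "ej"
  Position 4: 'e' from first, 'g' from second => "eg"
Result: efchefejeg

efchefejeg


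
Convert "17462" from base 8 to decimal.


Input: "17462" in base 8
Positional expansion:
  Digit '1' (value 1) x 8^4 = 4096
  Digit '7' (value 7) x 8^3 = 3584
  Digit '4' (value 4) x 8^2 = 256
  Digit '6' (value 6) x 8^1 = 48
  Digit '2' (value 2) x 8^0 = 2
Sum = 7986

7986


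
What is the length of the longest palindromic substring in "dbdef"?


Input: "dbdef"
Checking substrings for palindromes:
  [0:3] "dbd" (len 3) => palindrome
Longest palindromic substring: "dbd" with length 3

3


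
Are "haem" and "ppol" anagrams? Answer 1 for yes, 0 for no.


Strings: "haem", "ppol"
Sorted first:  aehm
Sorted second: lopp
Differ at position 0: 'a' vs 'l' => not anagrams

0


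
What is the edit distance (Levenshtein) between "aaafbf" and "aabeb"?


Computing edit distance: "aaafbf" -> "aabeb"
DP table:
           a    a    b    e    b
      0    1    2    3    4    5
  a   1    0    1    2    3    4
  a   2    1    0    1    2    3
  a   3    2    1    1    2    3
  f   4    3    2    2    2    3
  b   5    4    3    2    3    2
  f   6    5    4    3    3    3
Edit distance = dp[6][5] = 3

3


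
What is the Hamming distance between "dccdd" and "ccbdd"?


Comparing "dccdd" and "ccbdd" position by position:
  Position 0: 'd' vs 'c' => differ
  Position 1: 'c' vs 'c' => same
  Position 2: 'c' vs 'b' => differ
  Position 3: 'd' vs 'd' => same
  Position 4: 'd' vs 'd' => same
Total differences (Hamming distance): 2

2


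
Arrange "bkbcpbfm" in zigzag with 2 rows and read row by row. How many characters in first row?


Zigzag "bkbcpbfm" into 2 rows:
Placing characters:
  'b' => row 0
  'k' => row 1
  'b' => row 0
  'c' => row 1
  'p' => row 0
  'b' => row 1
  'f' => row 0
  'm' => row 1
Rows:
  Row 0: "bbpf"
  Row 1: "kcbm"
First row length: 4

4


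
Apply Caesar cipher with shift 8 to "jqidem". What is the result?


Caesar cipher: shift "jqidem" by 8
  'j' (pos 9) + 8 = pos 17 = 'r'
  'q' (pos 16) + 8 = pos 24 = 'y'
  'i' (pos 8) + 8 = pos 16 = 'q'
  'd' (pos 3) + 8 = pos 11 = 'l'
  'e' (pos 4) + 8 = pos 12 = 'm'
  'm' (pos 12) + 8 = pos 20 = 'u'
Result: ryqlmu

ryqlmu


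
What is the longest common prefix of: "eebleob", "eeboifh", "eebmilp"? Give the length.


Words: eebleob, eeboifh, eebmilp
  Position 0: all 'e' => match
  Position 1: all 'e' => match
  Position 2: all 'b' => match
  Position 3: ('l', 'o', 'm') => mismatch, stop
LCP = "eeb" (length 3)

3


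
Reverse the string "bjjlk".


Input: bjjlk
Reading characters right to left:
  Position 4: 'k'
  Position 3: 'l'
  Position 2: 'j'
  Position 1: 'j'
  Position 0: 'b'
Reversed: kljjb

kljjb


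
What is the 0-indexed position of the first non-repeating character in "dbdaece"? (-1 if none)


Input: dbdaece
Character frequencies:
  'a': 1
  'b': 1
  'c': 1
  'd': 2
  'e': 2
Scanning left to right for freq == 1:
  Position 0 ('d'): freq=2, skip
  Position 1 ('b'): unique! => answer = 1

1


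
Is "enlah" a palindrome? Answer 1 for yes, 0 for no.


Input: enlah
Reversed: halne
  Compare pos 0 ('e') with pos 4 ('h'): MISMATCH
  Compare pos 1 ('n') with pos 3 ('a'): MISMATCH
Result: not a palindrome

0


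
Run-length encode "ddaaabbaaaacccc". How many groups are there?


Input: ddaaabbaaaacccc
Scanning for consecutive runs:
  Group 1: 'd' x 2 (positions 0-1)
  Group 2: 'a' x 3 (positions 2-4)
  Group 3: 'b' x 2 (positions 5-6)
  Group 4: 'a' x 4 (positions 7-10)
  Group 5: 'c' x 4 (positions 11-14)
Total groups: 5

5


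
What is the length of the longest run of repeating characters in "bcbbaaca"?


Input: "bcbbaaca"
Scanning for longest run:
  Position 1 ('c'): new char, reset run to 1
  Position 2 ('b'): new char, reset run to 1
  Position 3 ('b'): continues run of 'b', length=2
  Position 4 ('a'): new char, reset run to 1
  Position 5 ('a'): continues run of 'a', length=2
  Position 6 ('c'): new char, reset run to 1
  Position 7 ('a'): new char, reset run to 1
Longest run: 'b' with length 2

2


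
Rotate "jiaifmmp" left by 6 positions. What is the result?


Input: "jiaifmmp", rotate left by 6
First 6 characters: "jiaifm"
Remaining characters: "mp"
Concatenate remaining + first: "mp" + "jiaifm" = "mpjiaifm"

mpjiaifm


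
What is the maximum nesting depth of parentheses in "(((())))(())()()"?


Input: "(((())))(())()()"
Tracking depth:
  Position 0 '(': depth becomes 1
  Position 1 '(': depth becomes 2
  Position 2 '(': depth becomes 3
  Position 3 '(': depth becomes 4
  Position 4 ')': depth becomes 3
  Position 5 ')': depth becomes 2
  Position 6 ')': depth becomes 1
  Position 7 ')': depth becomes 0
  Position 8 '(': depth becomes 1
  Position 9 '(': depth becomes 2
  Position 10 ')': depth becomes 1
  Position 11 ')': depth becomes 0
  Position 12 '(': depth becomes 1
  Position 13 ')': depth becomes 0
  Position 14 '(': depth becomes 1
  Position 15 ')': depth becomes 0
Maximum depth reached: 4

4


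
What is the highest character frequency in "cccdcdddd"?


Input: cccdcdddd
Character counts:
  'c': 4
  'd': 5
Maximum frequency: 5

5


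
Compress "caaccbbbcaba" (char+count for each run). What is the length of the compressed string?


Input: caaccbbbcaba
Runs:
  'c' x 1 => "c1"
  'a' x 2 => "a2"
  'c' x 2 => "c2"
  'b' x 3 => "b3"
  'c' x 1 => "c1"
  'a' x 1 => "a1"
  'b' x 1 => "b1"
  'a' x 1 => "a1"
Compressed: "c1a2c2b3c1a1b1a1"
Compressed length: 16

16


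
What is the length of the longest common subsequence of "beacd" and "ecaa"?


LCS of "beacd" and "ecaa"
DP table:
           e    c    a    a
      0    0    0    0    0
  b   0    0    0    0    0
  e   0    1    1    1    1
  a   0    1    1    2    2
  c   0    1    2    2    2
  d   0    1    2    2    2
LCS length = dp[5][4] = 2

2


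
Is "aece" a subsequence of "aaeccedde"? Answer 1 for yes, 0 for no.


Check if "aece" is a subsequence of "aaeccedde"
Greedy scan:
  Position 0 ('a'): matches sub[0] = 'a'
  Position 1 ('a'): no match needed
  Position 2 ('e'): matches sub[1] = 'e'
  Position 3 ('c'): matches sub[2] = 'c'
  Position 4 ('c'): no match needed
  Position 5 ('e'): matches sub[3] = 'e'
  Position 6 ('d'): no match needed
  Position 7 ('d'): no match needed
  Position 8 ('e'): no match needed
All 4 characters matched => is a subsequence

1


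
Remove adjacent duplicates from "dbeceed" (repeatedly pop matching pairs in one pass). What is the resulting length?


Input: dbeceed
Stack-based adjacent duplicate removal:
  Read 'd': push. Stack: d
  Read 'b': push. Stack: db
  Read 'e': push. Stack: dbe
  Read 'c': push. Stack: dbec
  Read 'e': push. Stack: dbece
  Read 'e': matches stack top 'e' => pop. Stack: dbec
  Read 'd': push. Stack: dbecd
Final stack: "dbecd" (length 5)

5


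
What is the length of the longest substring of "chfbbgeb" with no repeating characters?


Input: "chfbbgeb"
Sliding window (track last position of each char):
  Position 0 ('c'): window [0,0] length 1 -- new best
  Position 1 ('h'): window [0,1] length 2 -- new best
  Position 2 ('f'): window [0,2] length 3 -- new best
  Position 3 ('b'): window [0,3] length 4 -- new best
  Position 4 ('b'): repeat (last at 3), move window start to 4
  Position 4 ('b'): window [4,4] length 1
  Position 5 ('g'): window [4,5] length 2
  Position 6 ('e'): window [4,6] length 3
  Position 7 ('b'): repeat (last at 4), move window start to 5
  Position 7 ('b'): window [5,7] length 3
Longest substring with no repeats: "chfb" with length 4

4


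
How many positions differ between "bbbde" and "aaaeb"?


Comparing "bbbde" and "aaaeb" position by position:
  Position 0: 'b' vs 'a' => DIFFER
  Position 1: 'b' vs 'a' => DIFFER
  Position 2: 'b' vs 'a' => DIFFER
  Position 3: 'd' vs 'e' => DIFFER
  Position 4: 'e' vs 'b' => DIFFER
Positions that differ: 5

5


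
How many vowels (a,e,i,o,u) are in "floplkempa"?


Input: floplkempa
Checking each character:
  'f' at position 0: consonant
  'l' at position 1: consonant
  'o' at position 2: vowel (running total: 1)
  'p' at position 3: consonant
  'l' at position 4: consonant
  'k' at position 5: consonant
  'e' at position 6: vowel (running total: 2)
  'm' at position 7: consonant
  'p' at position 8: consonant
  'a' at position 9: vowel (running total: 3)
Total vowels: 3

3


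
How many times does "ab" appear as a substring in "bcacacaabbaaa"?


Searching for "ab" in "bcacacaabbaaa"
Scanning each position:
  Position 0: "bc" => no
  Position 1: "ca" => no
  Position 2: "ac" => no
  Position 3: "ca" => no
  Position 4: "ac" => no
  Position 5: "ca" => no
  Position 6: "aa" => no
  Position 7: "ab" => MATCH
  Position 8: "bb" => no
  Position 9: "ba" => no
  Position 10: "aa" => no
  Position 11: "aa" => no
Total occurrences: 1

1


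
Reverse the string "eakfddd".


Input: eakfddd
Reading characters right to left:
  Position 6: 'd'
  Position 5: 'd'
  Position 4: 'd'
  Position 3: 'f'
  Position 2: 'k'
  Position 1: 'a'
  Position 0: 'e'
Reversed: dddfkae

dddfkae


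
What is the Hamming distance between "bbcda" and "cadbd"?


Comparing "bbcda" and "cadbd" position by position:
  Position 0: 'b' vs 'c' => differ
  Position 1: 'b' vs 'a' => differ
  Position 2: 'c' vs 'd' => differ
  Position 3: 'd' vs 'b' => differ
  Position 4: 'a' vs 'd' => differ
Total differences (Hamming distance): 5

5


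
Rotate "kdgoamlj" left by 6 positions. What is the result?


Input: "kdgoamlj", rotate left by 6
First 6 characters: "kdgoam"
Remaining characters: "lj"
Concatenate remaining + first: "lj" + "kdgoam" = "ljkdgoam"

ljkdgoam


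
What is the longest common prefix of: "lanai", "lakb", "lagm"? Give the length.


Words: lanai, lakb, lagm
  Position 0: all 'l' => match
  Position 1: all 'a' => match
  Position 2: ('n', 'k', 'g') => mismatch, stop
LCP = "la" (length 2)

2


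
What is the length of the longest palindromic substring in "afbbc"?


Input: "afbbc"
Checking substrings for palindromes:
  [2:4] "bb" (len 2) => palindrome
Longest palindromic substring: "bb" with length 2

2


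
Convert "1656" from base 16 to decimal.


Input: "1656" in base 16
Positional expansion:
  Digit '1' (value 1) x 16^3 = 4096
  Digit '6' (value 6) x 16^2 = 1536
  Digit '5' (value 5) x 16^1 = 80
  Digit '6' (value 6) x 16^0 = 6
Sum = 5718

5718


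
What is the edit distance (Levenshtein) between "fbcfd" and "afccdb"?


Computing edit distance: "fbcfd" -> "afccdb"
DP table:
           a    f    c    c    d    b
      0    1    2    3    4    5    6
  f   1    1    1    2    3    4    5
  b   2    2    2    2    3    4    4
  c   3    3    3    2    2    3    4
  f   4    4    3    3    3    3    4
  d   5    5    4    4    4    3    4
Edit distance = dp[5][6] = 4

4


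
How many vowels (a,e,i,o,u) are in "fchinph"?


Input: fchinph
Checking each character:
  'f' at position 0: consonant
  'c' at position 1: consonant
  'h' at position 2: consonant
  'i' at position 3: vowel (running total: 1)
  'n' at position 4: consonant
  'p' at position 5: consonant
  'h' at position 6: consonant
Total vowels: 1

1


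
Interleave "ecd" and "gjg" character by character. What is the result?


Interleaving "ecd" and "gjg":
  Position 0: 'e' from first, 'g' from second => "eg"
  Position 1: 'c' from first, 'j' from second => "cj"
  Position 2: 'd' from first, 'g' from second => "dg"
Result: egcjdg

egcjdg


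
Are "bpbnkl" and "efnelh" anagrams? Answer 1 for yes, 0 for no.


Strings: "bpbnkl", "efnelh"
Sorted first:  bbklnp
Sorted second: eefhln
Differ at position 0: 'b' vs 'e' => not anagrams

0


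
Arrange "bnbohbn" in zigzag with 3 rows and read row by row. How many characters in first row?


Zigzag "bnbohbn" into 3 rows:
Placing characters:
  'b' => row 0
  'n' => row 1
  'b' => row 2
  'o' => row 1
  'h' => row 0
  'b' => row 1
  'n' => row 2
Rows:
  Row 0: "bh"
  Row 1: "nob"
  Row 2: "bn"
First row length: 2

2


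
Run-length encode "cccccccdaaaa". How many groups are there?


Input: cccccccdaaaa
Scanning for consecutive runs:
  Group 1: 'c' x 7 (positions 0-6)
  Group 2: 'd' x 1 (positions 7-7)
  Group 3: 'a' x 4 (positions 8-11)
Total groups: 3

3


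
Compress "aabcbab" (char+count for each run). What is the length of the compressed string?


Input: aabcbab
Runs:
  'a' x 2 => "a2"
  'b' x 1 => "b1"
  'c' x 1 => "c1"
  'b' x 1 => "b1"
  'a' x 1 => "a1"
  'b' x 1 => "b1"
Compressed: "a2b1c1b1a1b1"
Compressed length: 12

12


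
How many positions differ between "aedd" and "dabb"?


Comparing "aedd" and "dabb" position by position:
  Position 0: 'a' vs 'd' => DIFFER
  Position 1: 'e' vs 'a' => DIFFER
  Position 2: 'd' vs 'b' => DIFFER
  Position 3: 'd' vs 'b' => DIFFER
Positions that differ: 4

4


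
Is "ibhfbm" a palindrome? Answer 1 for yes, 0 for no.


Input: ibhfbm
Reversed: mbfhbi
  Compare pos 0 ('i') with pos 5 ('m'): MISMATCH
  Compare pos 1 ('b') with pos 4 ('b'): match
  Compare pos 2 ('h') with pos 3 ('f'): MISMATCH
Result: not a palindrome

0


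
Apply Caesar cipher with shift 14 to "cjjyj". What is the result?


Caesar cipher: shift "cjjyj" by 14
  'c' (pos 2) + 14 = pos 16 = 'q'
  'j' (pos 9) + 14 = pos 23 = 'x'
  'j' (pos 9) + 14 = pos 23 = 'x'
  'y' (pos 24) + 14 = pos 12 = 'm'
  'j' (pos 9) + 14 = pos 23 = 'x'
Result: qxxmx

qxxmx


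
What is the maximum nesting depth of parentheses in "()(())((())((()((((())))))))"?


Input: "()(())((())((()((((())))))))"
Tracking depth:
  Position 0 '(': depth becomes 1
  Position 1 ')': depth becomes 0
  Position 2 '(': depth becomes 1
  Position 3 '(': depth becomes 2
  Position 4 ')': depth becomes 1
  Position 5 ')': depth becomes 0
  Position 6 '(': depth becomes 1
  Position 7 '(': depth becomes 2
  Position 8 '(': depth becomes 3
  Position 9 ')': depth becomes 2
  Position 10 ')': depth becomes 1
  Position 11 '(': depth becomes 2
  Position 12 '(': depth becomes 3
  Position 13 '(': depth becomes 4
  Position 14 ')': depth becomes 3
  Position 15 '(': depth becomes 4
  Position 16 '(': depth becomes 5
  Position 17 '(': depth becomes 6
  Position 18 '(': depth becomes 7
  Position 19 '(': depth becomes 8
  Position 20 ')': depth becomes 7
  Position 21 ')': depth becomes 6
  Position 22 ')': depth becomes 5
  Position 23 ')': depth becomes 4
  Position 24 ')': depth becomes 3
  Position 25 ')': depth becomes 2
  Position 26 ')': depth becomes 1
  Position 27 ')': depth becomes 0
Maximum depth reached: 8

8


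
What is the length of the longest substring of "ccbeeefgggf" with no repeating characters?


Input: "ccbeeefgggf"
Sliding window (track last position of each char):
  Position 0 ('c'): window [0,0] length 1 -- new best
  Position 1 ('c'): repeat (last at 0), move window start to 1
  Position 1 ('c'): window [1,1] length 1
  Position 2 ('b'): window [1,2] length 2 -- new best
  Position 3 ('e'): window [1,3] length 3 -- new best
  Position 4 ('e'): repeat (last at 3), move window start to 4
  Position 4 ('e'): window [4,4] length 1
  Position 5 ('e'): repeat (last at 4), move window start to 5
  Position 5 ('e'): window [5,5] length 1
  Position 6 ('f'): window [5,6] length 2
  Position 7 ('g'): window [5,7] length 3
  Position 8 ('g'): repeat (last at 7), move window start to 8
  Position 8 ('g'): window [8,8] length 1
  Position 9 ('g'): repeat (last at 8), move window start to 9
  Position 9 ('g'): window [9,9] length 1
  Position 10 ('f'): window [9,10] length 2
Longest substring with no repeats: "cbe" with length 3

3


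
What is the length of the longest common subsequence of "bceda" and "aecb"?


LCS of "bceda" and "aecb"
DP table:
           a    e    c    b
      0    0    0    0    0
  b   0    0    0    0    1
  c   0    0    0    1    1
  e   0    0    1    1    1
  d   0    0    1    1    1
  a   0    1    1    1    1
LCS length = dp[5][4] = 1

1


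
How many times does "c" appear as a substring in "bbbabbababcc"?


Searching for "c" in "bbbabbababcc"
Scanning each position:
  Position 0: "b" => no
  Position 1: "b" => no
  Position 2: "b" => no
  Position 3: "a" => no
  Position 4: "b" => no
  Position 5: "b" => no
  Position 6: "a" => no
  Position 7: "b" => no
  Position 8: "a" => no
  Position 9: "b" => no
  Position 10: "c" => MATCH
  Position 11: "c" => MATCH
Total occurrences: 2

2


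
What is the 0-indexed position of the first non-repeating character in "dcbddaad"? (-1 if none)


Input: dcbddaad
Character frequencies:
  'a': 2
  'b': 1
  'c': 1
  'd': 4
Scanning left to right for freq == 1:
  Position 0 ('d'): freq=4, skip
  Position 1 ('c'): unique! => answer = 1

1


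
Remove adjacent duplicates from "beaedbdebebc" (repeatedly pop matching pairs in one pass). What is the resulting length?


Input: beaedbdebebc
Stack-based adjacent duplicate removal:
  Read 'b': push. Stack: b
  Read 'e': push. Stack: be
  Read 'a': push. Stack: bea
  Read 'e': push. Stack: beae
  Read 'd': push. Stack: beaed
  Read 'b': push. Stack: beaedb
  Read 'd': push. Stack: beaedbd
  Read 'e': push. Stack: beaedbde
  Read 'b': push. Stack: beaedbdeb
  Read 'e': push. Stack: beaedbdebe
  Read 'b': push. Stack: beaedbdebeb
  Read 'c': push. Stack: beaedbdebebc
Final stack: "beaedbdebebc" (length 12)

12


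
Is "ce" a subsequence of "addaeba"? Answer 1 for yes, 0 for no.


Check if "ce" is a subsequence of "addaeba"
Greedy scan:
  Position 0 ('a'): no match needed
  Position 1 ('d'): no match needed
  Position 2 ('d'): no match needed
  Position 3 ('a'): no match needed
  Position 4 ('e'): no match needed
  Position 5 ('b'): no match needed
  Position 6 ('a'): no match needed
Only matched 0/2 characters => not a subsequence

0


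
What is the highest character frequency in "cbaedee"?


Input: cbaedee
Character counts:
  'a': 1
  'b': 1
  'c': 1
  'd': 1
  'e': 3
Maximum frequency: 3

3


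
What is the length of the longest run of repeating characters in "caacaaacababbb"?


Input: "caacaaacababbb"
Scanning for longest run:
  Position 1 ('a'): new char, reset run to 1
  Position 2 ('a'): continues run of 'a', length=2
  Position 3 ('c'): new char, reset run to 1
  Position 4 ('a'): new char, reset run to 1
  Position 5 ('a'): continues run of 'a', length=2
  Position 6 ('a'): continues run of 'a', length=3
  Position 7 ('c'): new char, reset run to 1
  Position 8 ('a'): new char, reset run to 1
  Position 9 ('b'): new char, reset run to 1
  Position 10 ('a'): new char, reset run to 1
  Position 11 ('b'): new char, reset run to 1
  Position 12 ('b'): continues run of 'b', length=2
  Position 13 ('b'): continues run of 'b', length=3
Longest run: 'a' with length 3

3


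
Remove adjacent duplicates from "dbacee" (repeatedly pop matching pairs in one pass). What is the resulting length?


Input: dbacee
Stack-based adjacent duplicate removal:
  Read 'd': push. Stack: d
  Read 'b': push. Stack: db
  Read 'a': push. Stack: dba
  Read 'c': push. Stack: dbac
  Read 'e': push. Stack: dbace
  Read 'e': matches stack top 'e' => pop. Stack: dbac
Final stack: "dbac" (length 4)

4


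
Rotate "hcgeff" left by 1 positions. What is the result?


Input: "hcgeff", rotate left by 1
First 1 characters: "h"
Remaining characters: "cgeff"
Concatenate remaining + first: "cgeff" + "h" = "cgeffh"

cgeffh


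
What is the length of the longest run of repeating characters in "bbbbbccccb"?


Input: "bbbbbccccb"
Scanning for longest run:
  Position 1 ('b'): continues run of 'b', length=2
  Position 2 ('b'): continues run of 'b', length=3
  Position 3 ('b'): continues run of 'b', length=4
  Position 4 ('b'): continues run of 'b', length=5
  Position 5 ('c'): new char, reset run to 1
  Position 6 ('c'): continues run of 'c', length=2
  Position 7 ('c'): continues run of 'c', length=3
  Position 8 ('c'): continues run of 'c', length=4
  Position 9 ('b'): new char, reset run to 1
Longest run: 'b' with length 5

5


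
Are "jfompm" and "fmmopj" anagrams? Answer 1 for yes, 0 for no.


Strings: "jfompm", "fmmopj"
Sorted first:  fjmmop
Sorted second: fjmmop
Sorted forms match => anagrams

1


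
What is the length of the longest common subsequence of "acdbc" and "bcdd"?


LCS of "acdbc" and "bcdd"
DP table:
           b    c    d    d
      0    0    0    0    0
  a   0    0    0    0    0
  c   0    0    1    1    1
  d   0    0    1    2    2
  b   0    1    1    2    2
  c   0    1    2    2    2
LCS length = dp[5][4] = 2

2


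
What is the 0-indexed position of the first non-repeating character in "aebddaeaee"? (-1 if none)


Input: aebddaeaee
Character frequencies:
  'a': 3
  'b': 1
  'd': 2
  'e': 4
Scanning left to right for freq == 1:
  Position 0 ('a'): freq=3, skip
  Position 1 ('e'): freq=4, skip
  Position 2 ('b'): unique! => answer = 2

2


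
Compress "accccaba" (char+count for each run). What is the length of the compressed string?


Input: accccaba
Runs:
  'a' x 1 => "a1"
  'c' x 4 => "c4"
  'a' x 1 => "a1"
  'b' x 1 => "b1"
  'a' x 1 => "a1"
Compressed: "a1c4a1b1a1"
Compressed length: 10

10


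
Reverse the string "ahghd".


Input: ahghd
Reading characters right to left:
  Position 4: 'd'
  Position 3: 'h'
  Position 2: 'g'
  Position 1: 'h'
  Position 0: 'a'
Reversed: dhgha

dhgha


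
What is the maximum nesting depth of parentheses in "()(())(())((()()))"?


Input: "()(())(())((()()))"
Tracking depth:
  Position 0 '(': depth becomes 1
  Position 1 ')': depth becomes 0
  Position 2 '(': depth becomes 1
  Position 3 '(': depth becomes 2
  Position 4 ')': depth becomes 1
  Position 5 ')': depth becomes 0
  Position 6 '(': depth becomes 1
  Position 7 '(': depth becomes 2
  Position 8 ')': depth becomes 1
  Position 9 ')': depth becomes 0
  Position 10 '(': depth becomes 1
  Position 11 '(': depth becomes 2
  Position 12 '(': depth becomes 3
  Position 13 ')': depth becomes 2
  Position 14 '(': depth becomes 3
  Position 15 ')': depth becomes 2
  Position 16 ')': depth becomes 1
  Position 17 ')': depth becomes 0
Maximum depth reached: 3

3


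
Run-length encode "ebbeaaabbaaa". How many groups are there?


Input: ebbeaaabbaaa
Scanning for consecutive runs:
  Group 1: 'e' x 1 (positions 0-0)
  Group 2: 'b' x 2 (positions 1-2)
  Group 3: 'e' x 1 (positions 3-3)
  Group 4: 'a' x 3 (positions 4-6)
  Group 5: 'b' x 2 (positions 7-8)
  Group 6: 'a' x 3 (positions 9-11)
Total groups: 6

6


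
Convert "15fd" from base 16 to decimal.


Input: "15fd" in base 16
Positional expansion:
  Digit '1' (value 1) x 16^3 = 4096
  Digit '5' (value 5) x 16^2 = 1280
  Digit 'f' (value 15) x 16^1 = 240
  Digit 'd' (value 13) x 16^0 = 13
Sum = 5629

5629


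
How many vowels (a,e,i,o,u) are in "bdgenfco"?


Input: bdgenfco
Checking each character:
  'b' at position 0: consonant
  'd' at position 1: consonant
  'g' at position 2: consonant
  'e' at position 3: vowel (running total: 1)
  'n' at position 4: consonant
  'f' at position 5: consonant
  'c' at position 6: consonant
  'o' at position 7: vowel (running total: 2)
Total vowels: 2

2


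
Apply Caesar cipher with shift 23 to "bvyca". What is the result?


Caesar cipher: shift "bvyca" by 23
  'b' (pos 1) + 23 = pos 24 = 'y'
  'v' (pos 21) + 23 = pos 18 = 's'
  'y' (pos 24) + 23 = pos 21 = 'v'
  'c' (pos 2) + 23 = pos 25 = 'z'
  'a' (pos 0) + 23 = pos 23 = 'x'
Result: ysvzx

ysvzx


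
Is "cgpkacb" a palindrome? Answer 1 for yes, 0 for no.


Input: cgpkacb
Reversed: bcakpgc
  Compare pos 0 ('c') with pos 6 ('b'): MISMATCH
  Compare pos 1 ('g') with pos 5 ('c'): MISMATCH
  Compare pos 2 ('p') with pos 4 ('a'): MISMATCH
Result: not a palindrome

0


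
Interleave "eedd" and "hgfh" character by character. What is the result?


Interleaving "eedd" and "hgfh":
  Position 0: 'e' from first, 'h' from second => "eh"
  Position 1: 'e' from first, 'g' from second => "eg"
  Position 2: 'd' from first, 'f' from second => "df"
  Position 3: 'd' from first, 'h' from second => "dh"
Result: ehegdfdh

ehegdfdh


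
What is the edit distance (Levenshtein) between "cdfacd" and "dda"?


Computing edit distance: "cdfacd" -> "dda"
DP table:
           d    d    a
      0    1    2    3
  c   1    1    2    3
  d   2    1    1    2
  f   3    2    2    2
  a   4    3    3    2
  c   5    4    4    3
  d   6    5    4    4
Edit distance = dp[6][3] = 4

4


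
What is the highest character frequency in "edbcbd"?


Input: edbcbd
Character counts:
  'b': 2
  'c': 1
  'd': 2
  'e': 1
Maximum frequency: 2

2


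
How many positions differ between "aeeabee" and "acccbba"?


Comparing "aeeabee" and "acccbba" position by position:
  Position 0: 'a' vs 'a' => same
  Position 1: 'e' vs 'c' => DIFFER
  Position 2: 'e' vs 'c' => DIFFER
  Position 3: 'a' vs 'c' => DIFFER
  Position 4: 'b' vs 'b' => same
  Position 5: 'e' vs 'b' => DIFFER
  Position 6: 'e' vs 'a' => DIFFER
Positions that differ: 5

5


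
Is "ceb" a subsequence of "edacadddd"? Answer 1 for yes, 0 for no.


Check if "ceb" is a subsequence of "edacadddd"
Greedy scan:
  Position 0 ('e'): no match needed
  Position 1 ('d'): no match needed
  Position 2 ('a'): no match needed
  Position 3 ('c'): matches sub[0] = 'c'
  Position 4 ('a'): no match needed
  Position 5 ('d'): no match needed
  Position 6 ('d'): no match needed
  Position 7 ('d'): no match needed
  Position 8 ('d'): no match needed
Only matched 1/3 characters => not a subsequence

0


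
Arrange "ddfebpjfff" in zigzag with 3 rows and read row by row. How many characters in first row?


Zigzag "ddfebpjfff" into 3 rows:
Placing characters:
  'd' => row 0
  'd' => row 1
  'f' => row 2
  'e' => row 1
  'b' => row 0
  'p' => row 1
  'j' => row 2
  'f' => row 1
  'f' => row 0
  'f' => row 1
Rows:
  Row 0: "dbf"
  Row 1: "depff"
  Row 2: "fj"
First row length: 3

3


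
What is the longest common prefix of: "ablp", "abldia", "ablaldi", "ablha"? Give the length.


Words: ablp, abldia, ablaldi, ablha
  Position 0: all 'a' => match
  Position 1: all 'b' => match
  Position 2: all 'l' => match
  Position 3: ('p', 'd', 'a', 'h') => mismatch, stop
LCP = "abl" (length 3)

3


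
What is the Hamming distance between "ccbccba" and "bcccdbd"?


Comparing "ccbccba" and "bcccdbd" position by position:
  Position 0: 'c' vs 'b' => differ
  Position 1: 'c' vs 'c' => same
  Position 2: 'b' vs 'c' => differ
  Position 3: 'c' vs 'c' => same
  Position 4: 'c' vs 'd' => differ
  Position 5: 'b' vs 'b' => same
  Position 6: 'a' vs 'd' => differ
Total differences (Hamming distance): 4

4


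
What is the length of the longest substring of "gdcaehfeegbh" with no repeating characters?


Input: "gdcaehfeegbh"
Sliding window (track last position of each char):
  Position 0 ('g'): window [0,0] length 1 -- new best
  Position 1 ('d'): window [0,1] length 2 -- new best
  Position 2 ('c'): window [0,2] length 3 -- new best
  Position 3 ('a'): window [0,3] length 4 -- new best
  Position 4 ('e'): window [0,4] length 5 -- new best
  Position 5 ('h'): window [0,5] length 6 -- new best
  Position 6 ('f'): window [0,6] length 7 -- new best
  Position 7 ('e'): repeat (last at 4), move window start to 5
  Position 7 ('e'): window [5,7] length 3
  Position 8 ('e'): repeat (last at 7), move window start to 8
  Position 8 ('e'): window [8,8] length 1
  Position 9 ('g'): window [8,9] length 2
  Position 10 ('b'): window [8,10] length 3
  Position 11 ('h'): window [8,11] length 4
Longest substring with no repeats: "gdcaehf" with length 7

7


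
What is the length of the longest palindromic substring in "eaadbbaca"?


Input: "eaadbbaca"
Checking substrings for palindromes:
  [6:9] "aca" (len 3) => palindrome
  [1:3] "aa" (len 2) => palindrome
  [4:6] "bb" (len 2) => palindrome
Longest palindromic substring: "aca" with length 3

3


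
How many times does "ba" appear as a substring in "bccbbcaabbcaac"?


Searching for "ba" in "bccbbcaabbcaac"
Scanning each position:
  Position 0: "bc" => no
  Position 1: "cc" => no
  Position 2: "cb" => no
  Position 3: "bb" => no
  Position 4: "bc" => no
  Position 5: "ca" => no
  Position 6: "aa" => no
  Position 7: "ab" => no
  Position 8: "bb" => no
  Position 9: "bc" => no
  Position 10: "ca" => no
  Position 11: "aa" => no
  Position 12: "ac" => no
Total occurrences: 0

0


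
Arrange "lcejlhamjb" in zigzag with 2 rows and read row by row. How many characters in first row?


Zigzag "lcejlhamjb" into 2 rows:
Placing characters:
  'l' => row 0
  'c' => row 1
  'e' => row 0
  'j' => row 1
  'l' => row 0
  'h' => row 1
  'a' => row 0
  'm' => row 1
  'j' => row 0
  'b' => row 1
Rows:
  Row 0: "lelaj"
  Row 1: "cjhmb"
First row length: 5

5


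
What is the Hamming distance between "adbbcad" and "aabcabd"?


Comparing "adbbcad" and "aabcabd" position by position:
  Position 0: 'a' vs 'a' => same
  Position 1: 'd' vs 'a' => differ
  Position 2: 'b' vs 'b' => same
  Position 3: 'b' vs 'c' => differ
  Position 4: 'c' vs 'a' => differ
  Position 5: 'a' vs 'b' => differ
  Position 6: 'd' vs 'd' => same
Total differences (Hamming distance): 4

4


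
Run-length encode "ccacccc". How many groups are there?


Input: ccacccc
Scanning for consecutive runs:
  Group 1: 'c' x 2 (positions 0-1)
  Group 2: 'a' x 1 (positions 2-2)
  Group 3: 'c' x 4 (positions 3-6)
Total groups: 3

3


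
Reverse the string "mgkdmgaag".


Input: mgkdmgaag
Reading characters right to left:
  Position 8: 'g'
  Position 7: 'a'
  Position 6: 'a'
  Position 5: 'g'
  Position 4: 'm'
  Position 3: 'd'
  Position 2: 'k'
  Position 1: 'g'
  Position 0: 'm'
Reversed: gaagmdkgm

gaagmdkgm


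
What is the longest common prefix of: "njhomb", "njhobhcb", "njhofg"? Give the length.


Words: njhomb, njhobhcb, njhofg
  Position 0: all 'n' => match
  Position 1: all 'j' => match
  Position 2: all 'h' => match
  Position 3: all 'o' => match
  Position 4: ('m', 'b', 'f') => mismatch, stop
LCP = "njho" (length 4)

4


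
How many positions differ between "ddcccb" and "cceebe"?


Comparing "ddcccb" and "cceebe" position by position:
  Position 0: 'd' vs 'c' => DIFFER
  Position 1: 'd' vs 'c' => DIFFER
  Position 2: 'c' vs 'e' => DIFFER
  Position 3: 'c' vs 'e' => DIFFER
  Position 4: 'c' vs 'b' => DIFFER
  Position 5: 'b' vs 'e' => DIFFER
Positions that differ: 6

6


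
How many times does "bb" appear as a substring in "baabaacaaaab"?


Searching for "bb" in "baabaacaaaab"
Scanning each position:
  Position 0: "ba" => no
  Position 1: "aa" => no
  Position 2: "ab" => no
  Position 3: "ba" => no
  Position 4: "aa" => no
  Position 5: "ac" => no
  Position 6: "ca" => no
  Position 7: "aa" => no
  Position 8: "aa" => no
  Position 9: "aa" => no
  Position 10: "ab" => no
Total occurrences: 0

0


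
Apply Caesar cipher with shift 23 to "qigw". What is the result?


Caesar cipher: shift "qigw" by 23
  'q' (pos 16) + 23 = pos 13 = 'n'
  'i' (pos 8) + 23 = pos 5 = 'f'
  'g' (pos 6) + 23 = pos 3 = 'd'
  'w' (pos 22) + 23 = pos 19 = 't'
Result: nfdt

nfdt


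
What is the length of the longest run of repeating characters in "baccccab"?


Input: "baccccab"
Scanning for longest run:
  Position 1 ('a'): new char, reset run to 1
  Position 2 ('c'): new char, reset run to 1
  Position 3 ('c'): continues run of 'c', length=2
  Position 4 ('c'): continues run of 'c', length=3
  Position 5 ('c'): continues run of 'c', length=4
  Position 6 ('a'): new char, reset run to 1
  Position 7 ('b'): new char, reset run to 1
Longest run: 'c' with length 4

4


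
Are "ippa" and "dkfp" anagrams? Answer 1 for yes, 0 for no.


Strings: "ippa", "dkfp"
Sorted first:  aipp
Sorted second: dfkp
Differ at position 0: 'a' vs 'd' => not anagrams

0


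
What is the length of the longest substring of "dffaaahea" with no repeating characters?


Input: "dffaaahea"
Sliding window (track last position of each char):
  Position 0 ('d'): window [0,0] length 1 -- new best
  Position 1 ('f'): window [0,1] length 2 -- new best
  Position 2 ('f'): repeat (last at 1), move window start to 2
  Position 2 ('f'): window [2,2] length 1
  Position 3 ('a'): window [2,3] length 2
  Position 4 ('a'): repeat (last at 3), move window start to 4
  Position 4 ('a'): window [4,4] length 1
  Position 5 ('a'): repeat (last at 4), move window start to 5
  Position 5 ('a'): window [5,5] length 1
  Position 6 ('h'): window [5,6] length 2
  Position 7 ('e'): window [5,7] length 3 -- new best
  Position 8 ('a'): repeat (last at 5), move window start to 6
  Position 8 ('a'): window [6,8] length 3
Longest substring with no repeats: "ahe" with length 3

3
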